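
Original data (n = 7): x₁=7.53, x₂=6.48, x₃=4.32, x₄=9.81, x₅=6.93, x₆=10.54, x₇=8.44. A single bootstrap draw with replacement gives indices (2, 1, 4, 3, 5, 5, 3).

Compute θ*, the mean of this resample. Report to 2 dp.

Resample values: 6.48, 7.53, 9.81, 4.32, 6.93, 6.93, 4.32.
Mean = (6.48 + 7.53 + 9.81 + 4.32 + 6.93 + 6.93 + 4.32) / 7 = 46.320 / 7 = 6.62

θ* = 6.62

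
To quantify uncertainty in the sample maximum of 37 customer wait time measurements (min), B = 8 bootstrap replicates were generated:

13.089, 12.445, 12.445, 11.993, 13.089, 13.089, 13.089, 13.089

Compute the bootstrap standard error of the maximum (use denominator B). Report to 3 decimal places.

SE* = 0.406

Bootstrap SE is the standard deviation of the 8 replicate maximums.
Mean of replicates: (13.089 + 12.445 + 12.445 + 11.993 + 13.089 + 13.089 + 13.089 + 13.089) / 8 = 102.3280 / 8 = 12.7910
Sum of squared deviations: (+0.2980)² + (−0.3460)² + (−0.3460)² + (−0.7980)² + (+0.2980)² + (+0.2980)² + (+0.2980)² + (+0.2980)² = 1.3203
Variance = 1.3203 / 8 = 0.1650
SE* = √0.1650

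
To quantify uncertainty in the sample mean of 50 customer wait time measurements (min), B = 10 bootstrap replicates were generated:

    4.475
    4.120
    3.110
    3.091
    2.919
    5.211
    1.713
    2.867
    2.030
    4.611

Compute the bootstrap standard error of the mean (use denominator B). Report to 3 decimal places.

SE* = 1.088

Bootstrap SE is the standard deviation of the 10 replicate means.
Mean of replicates: (4.475 + 4.120 + 3.110 + 3.091 + 2.919 + 5.211 + 1.713 + 2.867 + 2.030 + 4.611) / 10 = 34.1470 / 10 = 3.4147
Sum of squared deviations: (+1.0603)² + (+0.7053)² + (−0.3047)² + (−0.3237)² + (−0.4957)² + (+1.7963)² + (−1.7017)² + (−0.5477)² + (−1.3847)² + (+1.1963)² = 11.8360
Variance = 11.8360 / 10 = 1.1836
SE* = √1.1836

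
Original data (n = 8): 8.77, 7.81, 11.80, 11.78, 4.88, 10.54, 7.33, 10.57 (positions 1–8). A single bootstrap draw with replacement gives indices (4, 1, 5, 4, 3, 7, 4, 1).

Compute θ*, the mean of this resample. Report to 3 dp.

θ* = 9.611

Resample values: 11.78, 8.77, 4.88, 11.78, 11.80, 7.33, 11.78, 8.77.
Mean = (11.78 + 8.77 + 4.88 + 11.78 + 11.80 + 7.33 + 11.78 + 8.77) / 8 = 76.890 / 8 = 9.611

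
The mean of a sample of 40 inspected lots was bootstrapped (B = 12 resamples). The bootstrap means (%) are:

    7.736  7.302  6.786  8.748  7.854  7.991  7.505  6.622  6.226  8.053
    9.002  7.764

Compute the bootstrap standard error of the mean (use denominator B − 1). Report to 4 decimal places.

SE* = 0.8171

Bootstrap SE is the standard deviation of the 12 replicate means.
Mean of replicates: (7.736 + 7.302 + 6.786 + 8.748 + 7.854 + 7.991 + 7.505 + 6.622 + 6.226 + 8.053 + 9.002 + 7.764) / 12 = 91.58900 / 12 = 7.63242
Sum of squared deviations: (+0.10358)² + (−0.33042)² + (−0.84642)² + (+1.11558)² + (+0.22158)² + (+0.35858)² + (−0.12742)² + (−1.01042)² + (−1.40642)² + (+0.42058)² + (+1.36958)² + (+0.13158)² = 7.34368
Variance = 7.34368 / 11 = 0.66761
SE* = √0.66761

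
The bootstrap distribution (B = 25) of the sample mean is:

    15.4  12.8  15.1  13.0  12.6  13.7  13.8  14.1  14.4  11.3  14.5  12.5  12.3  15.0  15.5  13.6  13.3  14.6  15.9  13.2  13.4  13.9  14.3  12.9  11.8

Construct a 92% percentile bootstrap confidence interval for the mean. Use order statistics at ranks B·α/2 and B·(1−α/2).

Sorted replicates: 11.3, 11.8, 12.3, 12.5, 12.6, 12.8, 12.9, 13.0, 13.2, 13.3, 13.4, 13.6, 13.7, 13.8, 13.9, 14.1, 14.3, 14.4, 14.5, 14.6, 15.0, 15.1, 15.4, 15.5, 15.9
α = 0.08; lower rank = 25 × 0.040 = 1; upper rank = 25 × 0.960 = 24.
The 1st smallest replicate is 11.3; the 24th is 15.5.

(11.3, 15.5)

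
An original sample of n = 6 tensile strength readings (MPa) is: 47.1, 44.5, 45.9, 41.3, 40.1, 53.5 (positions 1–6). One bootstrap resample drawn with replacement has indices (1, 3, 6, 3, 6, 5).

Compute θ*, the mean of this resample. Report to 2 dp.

Resample values: 47.1, 45.9, 53.5, 45.9, 53.5, 40.1.
Mean = (47.1 + 45.9 + 53.5 + 45.9 + 53.5 + 40.1) / 6 = 286.00 / 6 = 47.67

θ* = 47.67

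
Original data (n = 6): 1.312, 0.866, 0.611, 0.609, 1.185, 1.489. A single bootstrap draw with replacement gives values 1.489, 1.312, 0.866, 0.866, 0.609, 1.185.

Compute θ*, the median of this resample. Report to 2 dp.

Sorted: 0.609, 0.866, 0.866, 1.185, 1.312, 1.489
Median = average of the two middle values = 1.03

θ* = 1.03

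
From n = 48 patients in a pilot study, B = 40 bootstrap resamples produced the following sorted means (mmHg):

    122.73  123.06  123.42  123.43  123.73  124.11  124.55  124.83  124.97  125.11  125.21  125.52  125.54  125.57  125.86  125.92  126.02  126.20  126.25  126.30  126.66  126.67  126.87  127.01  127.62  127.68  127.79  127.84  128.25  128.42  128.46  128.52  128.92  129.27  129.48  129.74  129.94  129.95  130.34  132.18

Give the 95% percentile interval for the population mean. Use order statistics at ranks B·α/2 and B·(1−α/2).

α = 0.05; lower rank = 40 × 0.025 = 1; upper rank = 40 × 0.975 = 39.
The 1st smallest replicate is 122.73; the 39th is 130.34.

(122.73, 130.34)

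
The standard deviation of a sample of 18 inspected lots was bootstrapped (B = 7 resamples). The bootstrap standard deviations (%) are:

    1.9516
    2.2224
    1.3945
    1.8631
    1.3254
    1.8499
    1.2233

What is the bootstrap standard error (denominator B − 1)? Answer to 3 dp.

SE* = 0.375

Bootstrap SE is the standard deviation of the 7 replicate standard deviations.
Mean of replicates: (1.9516 + 2.2224 + 1.3945 + 1.8631 + 1.3254 + 1.8499 + 1.2233) / 7 = 11.83020 / 7 = 1.69003
Sum of squared deviations: (+0.26157)² + (+0.53237)² + (−0.29553)² + (+0.17307)² + (−0.36463)² + (+0.15987)² + (−0.46673)² = 0.84548
Variance = 0.84548 / 6 = 0.14091
SE* = √0.14091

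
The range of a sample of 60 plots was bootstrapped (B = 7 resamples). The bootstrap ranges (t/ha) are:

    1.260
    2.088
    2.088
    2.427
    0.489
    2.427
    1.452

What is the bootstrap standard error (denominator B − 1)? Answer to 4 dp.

Bootstrap SE is the standard deviation of the 7 replicate ranges.
Mean of replicates: (1.260 + 2.088 + 2.088 + 2.427 + 0.489 + 2.427 + 1.452) / 7 = 12.23100 / 7 = 1.74729
Sum of squared deviations: (−0.48729)² + (+0.34071)² + (+0.34071)² + (+0.67971)² + (−1.25829)² + (+0.67971)² + (−0.29529)² = 3.06412
Variance = 3.06412 / 6 = 0.51069
SE* = √0.51069

SE* = 0.7146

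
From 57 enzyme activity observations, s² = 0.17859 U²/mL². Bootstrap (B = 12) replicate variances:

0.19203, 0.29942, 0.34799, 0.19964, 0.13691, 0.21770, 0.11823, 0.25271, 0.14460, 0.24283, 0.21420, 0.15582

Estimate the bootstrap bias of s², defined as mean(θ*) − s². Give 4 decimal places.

bias = +0.0316

mean(θ*) = (0.19203 + 0.29942 + 0.34799 + 0.19964 + 0.13691 + 0.21770 + 0.11823 + 0.25271 + 0.14460 + 0.24283 + 0.21420 + 0.15582) / 12 = 0.21017
bias = 0.21017 − 0.17859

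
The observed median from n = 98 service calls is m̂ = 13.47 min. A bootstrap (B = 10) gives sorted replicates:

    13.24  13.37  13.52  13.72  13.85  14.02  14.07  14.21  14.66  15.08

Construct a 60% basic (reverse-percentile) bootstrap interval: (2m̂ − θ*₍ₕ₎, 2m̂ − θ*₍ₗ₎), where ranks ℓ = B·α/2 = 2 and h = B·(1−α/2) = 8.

(12.73, 13.57)

Percentile endpoints at ranks 2 and 8: θ*₍2₎ = 13.37, θ*₍8₎ = 14.21.
Basic interval reflects these around m̂:
  lower = 2 × 13.47 − 14.21 = 12.73
  upper = 2 × 13.47 − 13.37 = 13.57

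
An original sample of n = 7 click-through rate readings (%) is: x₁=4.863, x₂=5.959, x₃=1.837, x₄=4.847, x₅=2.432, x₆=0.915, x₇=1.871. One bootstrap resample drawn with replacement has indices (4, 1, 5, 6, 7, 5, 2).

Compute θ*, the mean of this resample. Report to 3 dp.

θ* = 3.331

Resample values: 4.847, 4.863, 2.432, 0.915, 1.871, 2.432, 5.959.
Mean = (4.847 + 4.863 + 2.432 + 0.915 + 1.871 + 2.432 + 5.959) / 7 = 23.3190 / 7 = 3.331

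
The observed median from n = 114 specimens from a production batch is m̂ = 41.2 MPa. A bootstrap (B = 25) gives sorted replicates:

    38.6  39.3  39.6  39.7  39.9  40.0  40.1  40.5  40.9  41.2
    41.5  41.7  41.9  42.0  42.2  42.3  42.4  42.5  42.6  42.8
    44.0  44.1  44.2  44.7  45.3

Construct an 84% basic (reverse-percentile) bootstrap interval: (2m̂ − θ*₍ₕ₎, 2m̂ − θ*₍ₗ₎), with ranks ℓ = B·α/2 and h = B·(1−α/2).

(38.2, 43.1)

Percentile endpoints at ranks 2 and 23: θ*₍2₎ = 39.3, θ*₍23₎ = 44.2.
Basic interval reflects these around m̂:
  lower = 2 × 41.2 − 44.2 = 38.2
  upper = 2 × 41.2 − 39.3 = 43.1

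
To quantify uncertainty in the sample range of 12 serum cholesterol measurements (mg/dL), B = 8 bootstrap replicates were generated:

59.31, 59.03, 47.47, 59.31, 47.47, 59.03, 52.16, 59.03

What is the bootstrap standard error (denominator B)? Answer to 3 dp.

SE* = 5.079

Bootstrap SE is the standard deviation of the 8 replicate ranges.
Mean of replicates: (59.31 + 59.03 + 47.47 + 59.31 + 47.47 + 59.03 + 52.16 + 59.03) / 8 = 442.8100 / 8 = 55.3513
Sum of squared deviations: (+3.9588)² + (+3.6788)² + (−7.8813)² + (+3.9588)² + (−7.8813)² + (+3.6788)² + (−3.1913)² + (+3.6788)² = 206.3553
Variance = 206.3553 / 8 = 25.7944
SE* = √25.7944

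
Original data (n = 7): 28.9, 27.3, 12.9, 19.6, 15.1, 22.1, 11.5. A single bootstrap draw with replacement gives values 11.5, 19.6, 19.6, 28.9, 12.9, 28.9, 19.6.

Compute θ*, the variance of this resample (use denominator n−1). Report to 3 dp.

θ* = 46.903

Mean = 20.1429; sum of squared deviations = 281.4171
s² = 281.4171 / 6 = 46.9029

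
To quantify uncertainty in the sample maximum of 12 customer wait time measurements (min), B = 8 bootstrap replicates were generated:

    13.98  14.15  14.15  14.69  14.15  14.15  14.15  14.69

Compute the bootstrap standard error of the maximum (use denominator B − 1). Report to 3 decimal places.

SE* = 0.270

Bootstrap SE is the standard deviation of the 8 replicate maximums.
Mean of replicates: (13.98 + 14.15 + 14.15 + 14.69 + 14.15 + 14.15 + 14.15 + 14.69) / 8 = 114.1100 / 8 = 14.2637
Sum of squared deviations: (−0.2837)² + (−0.1137)² + (−0.1137)² + (+0.4262)² + (−0.1137)² + (−0.1137)² + (−0.1137)² + (+0.4262)² = 0.5086
Variance = 0.5086 / 7 = 0.0727
SE* = √0.0727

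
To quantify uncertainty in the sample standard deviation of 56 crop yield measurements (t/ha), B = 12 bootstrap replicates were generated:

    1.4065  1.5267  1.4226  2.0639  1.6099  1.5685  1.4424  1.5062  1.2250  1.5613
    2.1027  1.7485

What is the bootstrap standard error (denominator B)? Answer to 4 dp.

SE* = 0.2485

Bootstrap SE is the standard deviation of the 12 replicate standard deviations.
Mean of replicates: (1.4065 + 1.5267 + 1.4226 + 2.0639 + 1.6099 + 1.5685 + 1.4424 + 1.5062 + 1.2250 + 1.5613 + 2.1027 + 1.7485) / 12 = 19.18420 / 12 = 1.59868
Sum of squared deviations: (−0.19218)² + (−0.07198)² + (−0.17608)² + (+0.46522)² + (+0.01122)² + (−0.03018)² + (−0.15628)² + (−0.09248)² + (−0.37368)² + (−0.03738)² + (+0.50402)² + (+0.14982)² = 0.74108
Variance = 0.74108 / 12 = 0.06176
SE* = √0.06176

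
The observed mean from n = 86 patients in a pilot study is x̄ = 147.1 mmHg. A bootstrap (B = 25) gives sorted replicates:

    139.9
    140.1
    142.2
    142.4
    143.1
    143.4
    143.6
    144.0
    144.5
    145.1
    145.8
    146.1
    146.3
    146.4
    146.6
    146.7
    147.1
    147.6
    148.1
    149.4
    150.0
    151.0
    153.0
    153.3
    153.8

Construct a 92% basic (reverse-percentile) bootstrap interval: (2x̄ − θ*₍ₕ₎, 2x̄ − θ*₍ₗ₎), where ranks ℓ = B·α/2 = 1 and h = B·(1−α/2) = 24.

Percentile endpoints at ranks 1 and 24: θ*₍1₎ = 139.9, θ*₍24₎ = 153.3.
Basic interval reflects these around x̄:
  lower = 2 × 147.1 − 153.3 = 140.9
  upper = 2 × 147.1 − 139.9 = 154.3

(140.9, 154.3)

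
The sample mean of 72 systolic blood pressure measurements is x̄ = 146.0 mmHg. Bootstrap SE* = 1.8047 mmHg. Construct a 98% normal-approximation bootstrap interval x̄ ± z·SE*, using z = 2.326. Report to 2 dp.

(141.80, 150.20)

Margin = 2.326 × 1.8047 = 4.198
Interval: 146.0 ± 4.198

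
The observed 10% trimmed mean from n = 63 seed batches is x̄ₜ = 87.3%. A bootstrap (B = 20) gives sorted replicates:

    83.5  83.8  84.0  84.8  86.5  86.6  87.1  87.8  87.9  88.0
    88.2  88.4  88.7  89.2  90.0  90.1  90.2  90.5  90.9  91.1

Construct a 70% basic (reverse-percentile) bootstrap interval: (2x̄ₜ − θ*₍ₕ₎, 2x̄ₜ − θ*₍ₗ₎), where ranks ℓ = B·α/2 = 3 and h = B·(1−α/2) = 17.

Percentile endpoints at ranks 3 and 17: θ*₍3₎ = 84.0, θ*₍17₎ = 90.2.
Basic interval reflects these around x̄ₜ:
  lower = 2 × 87.3 − 90.2 = 84.4
  upper = 2 × 87.3 − 84.0 = 90.6

(84.4, 90.6)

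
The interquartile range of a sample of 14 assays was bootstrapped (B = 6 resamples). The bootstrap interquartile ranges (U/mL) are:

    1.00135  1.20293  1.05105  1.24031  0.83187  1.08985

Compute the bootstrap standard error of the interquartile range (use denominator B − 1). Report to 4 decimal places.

Bootstrap SE is the standard deviation of the 6 replicate interquartile ranges.
Mean of replicates: (1.00135 + 1.20293 + 1.05105 + 1.24031 + 0.83187 + 1.08985) / 6 = 6.417360 / 6 = 1.069560
Sum of squared deviations: (−0.068210)² + (+0.133370)² + (−0.018510)² + (+0.170750)² + (−0.237690)² + (+0.020290)² = 0.108847
Variance = 0.108847 / 5 = 0.021769
SE* = √0.021769

SE* = 0.1475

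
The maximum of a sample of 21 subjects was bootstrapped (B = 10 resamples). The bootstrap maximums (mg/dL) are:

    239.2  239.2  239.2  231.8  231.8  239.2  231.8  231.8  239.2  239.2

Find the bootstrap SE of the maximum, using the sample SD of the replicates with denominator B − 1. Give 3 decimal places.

SE* = 3.821

Bootstrap SE is the standard deviation of the 10 replicate maximums.
Mean of replicates: (239.2 + 239.2 + 239.2 + 231.8 + 231.8 + 239.2 + 231.8 + 231.8 + 239.2 + 239.2) / 10 = 2362.4000 / 10 = 236.2400
Sum of squared deviations: (+2.9600)² + (+2.9600)² + (+2.9600)² + (−4.4400)² + (−4.4400)² + (+2.9600)² + (−4.4400)² + (−4.4400)² + (+2.9600)² + (+2.9600)² = 131.4240
Variance = 131.4240 / 9 = 14.6027
SE* = √14.6027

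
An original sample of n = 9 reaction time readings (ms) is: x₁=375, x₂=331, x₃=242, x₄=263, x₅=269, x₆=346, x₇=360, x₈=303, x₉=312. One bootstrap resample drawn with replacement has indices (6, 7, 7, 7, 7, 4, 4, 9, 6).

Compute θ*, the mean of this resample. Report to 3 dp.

θ* = 330.000

Resample values: 346, 360, 360, 360, 360, 263, 263, 312, 346.
Mean = (346 + 360 + 360 + 360 + 360 + 263 + 263 + 312 + 346) / 9 = 2970.0 / 9 = 330.000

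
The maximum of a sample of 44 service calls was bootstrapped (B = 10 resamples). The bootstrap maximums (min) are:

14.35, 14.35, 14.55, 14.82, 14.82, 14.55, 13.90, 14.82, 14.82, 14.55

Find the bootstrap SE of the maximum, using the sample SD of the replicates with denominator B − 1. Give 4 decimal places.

SE* = 0.2970

Bootstrap SE is the standard deviation of the 10 replicate maximums.
Mean of replicates: (14.35 + 14.35 + 14.55 + 14.82 + 14.82 + 14.55 + 13.90 + 14.82 + 14.82 + 14.55) / 10 = 145.53000 / 10 = 14.55300
Sum of squared deviations: (−0.20300)² + (−0.20300)² + (−0.00300)² + (+0.26700)² + (+0.26700)² + (−0.00300)² + (−0.65300)² + (+0.26700)² + (+0.26700)² + (−0.00300)² = 0.79401
Variance = 0.79401 / 9 = 0.08822
SE* = √0.08822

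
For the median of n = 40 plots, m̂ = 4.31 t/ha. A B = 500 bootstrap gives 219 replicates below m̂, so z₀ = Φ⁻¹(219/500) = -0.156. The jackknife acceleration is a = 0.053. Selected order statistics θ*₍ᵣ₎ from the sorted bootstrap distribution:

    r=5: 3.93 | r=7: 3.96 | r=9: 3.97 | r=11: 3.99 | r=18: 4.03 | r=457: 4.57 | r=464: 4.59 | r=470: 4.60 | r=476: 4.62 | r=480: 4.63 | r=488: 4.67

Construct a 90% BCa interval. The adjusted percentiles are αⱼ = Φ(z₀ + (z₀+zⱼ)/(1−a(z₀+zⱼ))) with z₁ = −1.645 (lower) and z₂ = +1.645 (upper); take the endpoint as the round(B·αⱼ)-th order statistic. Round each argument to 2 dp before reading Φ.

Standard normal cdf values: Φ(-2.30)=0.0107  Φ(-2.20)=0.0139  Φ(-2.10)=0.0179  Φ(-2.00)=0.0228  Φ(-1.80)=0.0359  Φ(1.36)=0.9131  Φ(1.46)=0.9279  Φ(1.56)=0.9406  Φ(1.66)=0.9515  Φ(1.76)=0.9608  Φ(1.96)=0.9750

Lower: z₀ + z₁ = -0.156 + (-1.645) = -1.801; 1 − a(z₀+z₁) = 1 − (0.053)(-1.801) = 1.0955; argument = -0.156 + (-1.801)/1.0955 = -1.8001 → -1.80.
α₁ = Φ(-1.80) = 0.0359; rank = round(500 × 0.0359) = 18; θ*₍18₎ = 4.03.
Upper: z₀ + z₂ = 1.489; 1 − a(z₀+z₂) = 0.9211; argument = 1.4606 → 1.46; α₂ = 0.9279; rank = 464; θ*₍464₎ = 4.59.

(4.03, 4.59)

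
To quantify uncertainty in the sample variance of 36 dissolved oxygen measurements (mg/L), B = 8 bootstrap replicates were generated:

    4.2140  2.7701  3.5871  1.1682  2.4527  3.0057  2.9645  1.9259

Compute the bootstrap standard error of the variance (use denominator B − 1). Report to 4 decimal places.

Bootstrap SE is the standard deviation of the 8 replicate variances.
Mean of replicates: (4.2140 + 2.7701 + 3.5871 + 1.1682 + 2.4527 + 3.0057 + 2.9645 + 1.9259) / 8 = 22.08820 / 8 = 2.76103
Sum of squared deviations: (+1.45298)² + (+0.00907)² + (+0.82607)² + (−1.59283)² + (−0.30832)² + (+0.24467)² + (+0.20348)² + (−0.83513)² = 6.22448
Variance = 6.22448 / 7 = 0.88921
SE* = √0.88921

SE* = 0.9430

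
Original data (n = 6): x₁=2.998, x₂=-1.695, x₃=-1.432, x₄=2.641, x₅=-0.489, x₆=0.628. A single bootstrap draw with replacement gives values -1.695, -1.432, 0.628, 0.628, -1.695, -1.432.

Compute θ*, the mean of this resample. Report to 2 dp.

θ* = -0.83

Mean = ((-1.695) + (-1.432) + 0.628 + 0.628 + (-1.695) + (-1.432)) / 6 = -4.9980 / 6 = -0.83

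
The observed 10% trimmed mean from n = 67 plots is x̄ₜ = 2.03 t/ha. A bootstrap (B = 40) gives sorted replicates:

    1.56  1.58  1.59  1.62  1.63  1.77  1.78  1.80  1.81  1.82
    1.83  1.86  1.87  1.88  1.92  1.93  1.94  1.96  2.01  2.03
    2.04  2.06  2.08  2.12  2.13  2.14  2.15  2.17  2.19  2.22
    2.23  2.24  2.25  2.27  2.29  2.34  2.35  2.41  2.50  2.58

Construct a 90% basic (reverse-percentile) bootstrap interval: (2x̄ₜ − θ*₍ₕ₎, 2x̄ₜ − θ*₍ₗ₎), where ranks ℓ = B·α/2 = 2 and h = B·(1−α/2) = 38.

Percentile endpoints at ranks 2 and 38: θ*₍2₎ = 1.58, θ*₍38₎ = 2.41.
Basic interval reflects these around x̄ₜ:
  lower = 2 × 2.03 − 2.41 = 1.65
  upper = 2 × 2.03 − 1.58 = 2.48

(1.65, 2.48)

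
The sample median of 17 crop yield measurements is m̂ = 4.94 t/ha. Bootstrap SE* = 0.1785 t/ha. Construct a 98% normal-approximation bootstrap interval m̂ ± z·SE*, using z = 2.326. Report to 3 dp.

(4.525, 5.355)

Margin = 2.326 × 0.1785 = 0.4152
Interval: 4.94 ± 0.4152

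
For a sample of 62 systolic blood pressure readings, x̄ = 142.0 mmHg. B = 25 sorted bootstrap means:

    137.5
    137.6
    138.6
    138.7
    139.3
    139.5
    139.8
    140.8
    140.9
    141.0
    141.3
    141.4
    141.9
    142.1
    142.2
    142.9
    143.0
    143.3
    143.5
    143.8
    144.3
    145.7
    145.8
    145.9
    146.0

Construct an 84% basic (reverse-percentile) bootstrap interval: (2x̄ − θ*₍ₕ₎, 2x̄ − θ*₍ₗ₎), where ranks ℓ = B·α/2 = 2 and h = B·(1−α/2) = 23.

Percentile endpoints at ranks 2 and 23: θ*₍2₎ = 137.6, θ*₍23₎ = 145.8.
Basic interval reflects these around x̄:
  lower = 2 × 142.0 − 145.8 = 138.2
  upper = 2 × 142.0 − 137.6 = 146.4

(138.2, 146.4)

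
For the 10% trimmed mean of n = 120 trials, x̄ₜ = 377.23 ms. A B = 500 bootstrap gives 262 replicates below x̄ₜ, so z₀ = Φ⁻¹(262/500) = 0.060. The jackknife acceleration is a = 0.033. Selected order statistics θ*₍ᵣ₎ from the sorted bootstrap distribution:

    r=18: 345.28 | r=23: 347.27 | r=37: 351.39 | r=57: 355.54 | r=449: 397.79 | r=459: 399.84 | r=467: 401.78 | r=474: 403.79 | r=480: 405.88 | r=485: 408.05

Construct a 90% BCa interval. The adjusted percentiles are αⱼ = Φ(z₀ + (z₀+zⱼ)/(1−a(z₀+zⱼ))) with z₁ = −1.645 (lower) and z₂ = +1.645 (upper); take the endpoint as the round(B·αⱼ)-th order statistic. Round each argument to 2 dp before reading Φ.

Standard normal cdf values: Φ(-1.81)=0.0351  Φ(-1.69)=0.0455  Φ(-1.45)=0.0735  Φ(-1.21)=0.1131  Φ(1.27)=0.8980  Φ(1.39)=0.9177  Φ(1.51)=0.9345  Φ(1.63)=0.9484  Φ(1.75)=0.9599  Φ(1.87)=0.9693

(351.39, 408.05)

Lower: z₀ + z₁ = 0.060 + (-1.645) = -1.585; 1 − a(z₀+z₁) = 1 − (0.033)(-1.585) = 1.0523; argument = 0.060 + (-1.585)/1.0523 = -1.4462 → -1.45.
α₁ = Φ(-1.45) = 0.0735; rank = round(500 × 0.0735) = 37; θ*₍37₎ = 351.39.
Upper: z₀ + z₂ = 1.705; 1 − a(z₀+z₂) = 0.9437; argument = 1.8667 → 1.87; α₂ = 0.9693; rank = 485; θ*₍485₎ = 408.05.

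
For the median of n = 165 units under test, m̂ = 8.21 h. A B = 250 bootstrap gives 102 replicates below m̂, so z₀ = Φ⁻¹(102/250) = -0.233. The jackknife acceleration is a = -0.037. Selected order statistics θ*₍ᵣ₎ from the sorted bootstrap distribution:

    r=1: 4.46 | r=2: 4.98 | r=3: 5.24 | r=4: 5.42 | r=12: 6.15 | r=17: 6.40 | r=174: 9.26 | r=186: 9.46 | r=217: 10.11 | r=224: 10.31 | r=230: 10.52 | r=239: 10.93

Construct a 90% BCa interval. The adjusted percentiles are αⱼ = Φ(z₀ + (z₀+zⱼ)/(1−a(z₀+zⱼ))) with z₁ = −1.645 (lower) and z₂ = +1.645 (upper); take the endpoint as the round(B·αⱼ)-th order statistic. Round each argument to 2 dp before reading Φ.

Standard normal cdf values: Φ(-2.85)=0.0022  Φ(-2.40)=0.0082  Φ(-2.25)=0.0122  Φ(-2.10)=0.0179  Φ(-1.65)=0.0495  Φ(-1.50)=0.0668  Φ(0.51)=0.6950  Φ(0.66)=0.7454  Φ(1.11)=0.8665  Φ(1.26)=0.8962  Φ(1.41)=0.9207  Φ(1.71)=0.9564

Lower: z₀ + z₁ = -0.233 + (-1.645) = -1.878; 1 − a(z₀+z₁) = 1 − (-0.037)(-1.878) = 0.9305; argument = -0.233 + (-1.878)/0.9305 = -2.2512 → -2.25.
α₁ = Φ(-2.25) = 0.0122; rank = round(250 × 0.0122) = 3; θ*₍3₎ = 5.24.
Upper: z₀ + z₂ = 1.412; 1 − a(z₀+z₂) = 1.0522; argument = 1.1089 → 1.11; α₂ = 0.8665; rank = 217; θ*₍217₎ = 10.11.

(5.24, 10.11)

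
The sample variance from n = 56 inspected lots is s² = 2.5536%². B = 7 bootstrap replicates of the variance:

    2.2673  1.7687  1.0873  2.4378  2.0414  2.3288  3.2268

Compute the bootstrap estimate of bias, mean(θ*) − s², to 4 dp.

mean(θ*) = (2.2673 + 1.7687 + 1.0873 + 2.4378 + 2.0414 + 2.3288 + 3.2268) / 7 = 2.16544
bias = 2.16544 − 2.5536

bias = −0.3882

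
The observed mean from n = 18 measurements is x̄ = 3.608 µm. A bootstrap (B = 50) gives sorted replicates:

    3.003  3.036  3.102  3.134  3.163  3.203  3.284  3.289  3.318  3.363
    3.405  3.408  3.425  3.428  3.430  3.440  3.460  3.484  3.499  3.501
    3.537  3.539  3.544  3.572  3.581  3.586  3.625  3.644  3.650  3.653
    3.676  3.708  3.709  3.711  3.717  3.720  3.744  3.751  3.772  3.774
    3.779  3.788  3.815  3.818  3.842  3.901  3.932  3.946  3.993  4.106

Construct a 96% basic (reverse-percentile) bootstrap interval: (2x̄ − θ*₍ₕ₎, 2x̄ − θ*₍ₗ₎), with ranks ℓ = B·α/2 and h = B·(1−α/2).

(3.223, 4.213)

Percentile endpoints at ranks 1 and 49: θ*₍1₎ = 3.003, θ*₍49₎ = 3.993.
Basic interval reflects these around x̄:
  lower = 2 × 3.608 − 3.993 = 3.223
  upper = 2 × 3.608 − 3.003 = 4.213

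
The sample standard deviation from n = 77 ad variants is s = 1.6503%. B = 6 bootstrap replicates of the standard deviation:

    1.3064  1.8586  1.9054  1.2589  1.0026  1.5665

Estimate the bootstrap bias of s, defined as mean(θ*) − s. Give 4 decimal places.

mean(θ*) = (1.3064 + 1.8586 + 1.9054 + 1.2589 + 1.0026 + 1.5665) / 6 = 1.48307
bias = 1.48307 − 1.6503

bias = −0.1672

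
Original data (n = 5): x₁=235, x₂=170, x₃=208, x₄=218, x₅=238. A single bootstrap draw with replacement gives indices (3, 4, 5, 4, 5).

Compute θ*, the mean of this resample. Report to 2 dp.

Resample values: 208, 218, 238, 218, 238.
Mean = (208 + 218 + 238 + 218 + 238) / 5 = 1120.0 / 5 = 224.00

θ* = 224.00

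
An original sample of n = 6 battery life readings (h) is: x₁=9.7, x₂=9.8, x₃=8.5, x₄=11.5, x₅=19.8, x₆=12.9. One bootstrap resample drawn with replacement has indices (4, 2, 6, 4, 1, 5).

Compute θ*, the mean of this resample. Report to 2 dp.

θ* = 12.53

Resample values: 11.5, 9.8, 12.9, 11.5, 9.7, 19.8.
Mean = (11.5 + 9.8 + 12.9 + 11.5 + 9.7 + 19.8) / 6 = 75.20 / 6 = 12.53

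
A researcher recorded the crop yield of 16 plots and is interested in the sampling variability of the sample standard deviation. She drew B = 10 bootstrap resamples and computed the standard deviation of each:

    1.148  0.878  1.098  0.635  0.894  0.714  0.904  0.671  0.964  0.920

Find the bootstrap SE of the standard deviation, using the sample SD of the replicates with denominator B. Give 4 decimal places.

Bootstrap SE is the standard deviation of the 10 replicate standard deviations.
Mean of replicates: (1.148 + 0.878 + 1.098 + 0.635 + 0.894 + 0.714 + 0.904 + 0.671 + 0.964 + 0.920) / 10 = 8.82600 / 10 = 0.88260
Sum of squared deviations: (+0.26540)² + (−0.00460)² + (+0.21540)² + (−0.24760)² + (+0.01140)² + (−0.16860)² + (+0.02140)² + (−0.21160)² + (+0.08140)² + (+0.03740)² = 0.25997
Variance = 0.25997 / 10 = 0.02600
SE* = √0.02600

SE* = 0.1612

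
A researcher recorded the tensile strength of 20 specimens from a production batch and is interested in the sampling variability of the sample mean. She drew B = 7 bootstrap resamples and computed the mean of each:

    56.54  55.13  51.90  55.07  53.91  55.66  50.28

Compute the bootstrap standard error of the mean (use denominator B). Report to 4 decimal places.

Bootstrap SE is the standard deviation of the 7 replicate means.
Mean of replicates: (56.54 + 55.13 + 51.90 + 55.07 + 53.91 + 55.66 + 50.28) / 7 = 378.49000 / 7 = 54.07000
Sum of squared deviations: (+2.47000)² + (+1.06000)² + (−2.17000)² + (+1.00000)² + (−0.16000)² + (+1.59000)² + (−3.79000)² = 29.85120
Variance = 29.85120 / 7 = 4.26446
SE* = √4.26446

SE* = 2.0651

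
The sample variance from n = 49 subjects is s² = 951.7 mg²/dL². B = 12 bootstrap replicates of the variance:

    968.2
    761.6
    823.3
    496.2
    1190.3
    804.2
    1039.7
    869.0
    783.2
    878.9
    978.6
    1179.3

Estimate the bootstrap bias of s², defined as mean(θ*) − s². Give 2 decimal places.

bias = −53.99

mean(θ*) = (968.2 + 761.6 + 823.3 + 496.2 + 1190.3 + 804.2 + 1039.7 + 869.0 + 783.2 + 878.9 + 978.6 + 1179.3) / 12 = 897.708
bias = 897.708 − 951.7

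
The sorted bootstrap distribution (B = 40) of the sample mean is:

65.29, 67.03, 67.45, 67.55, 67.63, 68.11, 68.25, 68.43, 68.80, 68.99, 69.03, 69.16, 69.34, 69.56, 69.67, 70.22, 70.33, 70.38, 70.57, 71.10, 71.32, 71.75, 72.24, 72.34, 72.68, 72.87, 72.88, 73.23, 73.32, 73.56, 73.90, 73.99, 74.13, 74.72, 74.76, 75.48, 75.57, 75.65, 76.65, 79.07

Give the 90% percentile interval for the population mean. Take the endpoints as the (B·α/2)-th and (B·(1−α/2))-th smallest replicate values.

α = 0.10; lower rank = 40 × 0.050 = 2; upper rank = 40 × 0.950 = 38.
The 2nd smallest replicate is 67.03; the 38th is 75.65.

(67.03, 75.65)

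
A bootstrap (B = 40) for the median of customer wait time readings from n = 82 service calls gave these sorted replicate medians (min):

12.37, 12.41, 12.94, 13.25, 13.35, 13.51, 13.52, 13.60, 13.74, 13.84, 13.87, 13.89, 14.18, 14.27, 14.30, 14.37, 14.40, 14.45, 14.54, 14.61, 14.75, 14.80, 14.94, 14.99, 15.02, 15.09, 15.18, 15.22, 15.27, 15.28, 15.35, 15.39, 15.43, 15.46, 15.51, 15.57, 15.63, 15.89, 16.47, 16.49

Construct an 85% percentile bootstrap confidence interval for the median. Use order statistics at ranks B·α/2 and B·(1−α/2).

α = 0.15; lower rank = 40 × 0.075 = 3; upper rank = 40 × 0.925 = 37.
The 3rd smallest replicate is 12.94; the 37th is 15.63.

(12.94, 15.63)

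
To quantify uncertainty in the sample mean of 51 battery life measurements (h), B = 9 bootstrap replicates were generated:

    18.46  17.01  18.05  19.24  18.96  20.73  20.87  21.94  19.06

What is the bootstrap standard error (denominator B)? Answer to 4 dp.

Bootstrap SE is the standard deviation of the 9 replicate means.
Mean of replicates: (18.46 + 17.01 + 18.05 + 19.24 + 18.96 + 20.73 + 20.87 + 21.94 + 19.06) / 9 = 174.32000 / 9 = 19.36889
Sum of squared deviations: (−0.90889)² + (−2.35889)² + (−1.31889)² + (−0.12889)² + (−0.40889)² + (+1.36111)² + (+1.50111)² + (+2.57111)² + (−0.30889)² = 19.12569
Variance = 19.12569 / 9 = 2.12508
SE* = √2.12508

SE* = 1.4578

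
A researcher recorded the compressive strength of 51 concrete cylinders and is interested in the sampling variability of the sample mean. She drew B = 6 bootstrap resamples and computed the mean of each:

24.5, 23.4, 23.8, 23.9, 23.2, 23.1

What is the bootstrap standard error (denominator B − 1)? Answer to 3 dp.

SE* = 0.524

Bootstrap SE is the standard deviation of the 6 replicate means.
Mean of replicates: (24.5 + 23.4 + 23.8 + 23.9 + 23.2 + 23.1) / 6 = 141.9000 / 6 = 23.6500
Sum of squared deviations: (+0.8500)² + (−0.2500)² + (+0.1500)² + (+0.2500)² + (−0.4500)² + (−0.5500)² = 1.3750
Variance = 1.3750 / 5 = 0.2750
SE* = √0.2750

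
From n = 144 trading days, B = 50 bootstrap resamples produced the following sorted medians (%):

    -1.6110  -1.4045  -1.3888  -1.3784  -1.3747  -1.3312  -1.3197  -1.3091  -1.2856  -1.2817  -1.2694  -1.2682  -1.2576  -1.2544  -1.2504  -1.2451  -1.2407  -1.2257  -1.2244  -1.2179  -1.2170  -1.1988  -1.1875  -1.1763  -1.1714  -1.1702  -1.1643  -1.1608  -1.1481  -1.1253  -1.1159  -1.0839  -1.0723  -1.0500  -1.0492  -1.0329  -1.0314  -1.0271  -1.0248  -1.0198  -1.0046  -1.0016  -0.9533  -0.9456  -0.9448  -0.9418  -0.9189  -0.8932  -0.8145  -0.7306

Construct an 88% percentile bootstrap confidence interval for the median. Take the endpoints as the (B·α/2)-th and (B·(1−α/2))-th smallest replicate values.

(-1.3888, -0.9189)

α = 0.12; lower rank = 50 × 0.060 = 3; upper rank = 50 × 0.940 = 47.
The 3rd smallest replicate is -1.3888; the 47th is -0.9189.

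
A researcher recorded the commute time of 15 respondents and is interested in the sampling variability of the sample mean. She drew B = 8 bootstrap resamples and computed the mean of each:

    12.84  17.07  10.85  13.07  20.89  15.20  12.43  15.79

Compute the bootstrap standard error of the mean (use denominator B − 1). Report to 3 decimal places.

Bootstrap SE is the standard deviation of the 8 replicate means.
Mean of replicates: (12.84 + 17.07 + 10.85 + 13.07 + 20.89 + 15.20 + 12.43 + 15.79) / 8 = 118.1400 / 8 = 14.7675
Sum of squared deviations: (−1.9275)² + (+2.3025)² + (−3.9175)² + (−1.6975)² + (+6.1225)² + (+0.4325)² + (−2.3375)² + (+1.0225)² = 71.4266
Variance = 71.4266 / 7 = 10.2038
SE* = √10.2038

SE* = 3.194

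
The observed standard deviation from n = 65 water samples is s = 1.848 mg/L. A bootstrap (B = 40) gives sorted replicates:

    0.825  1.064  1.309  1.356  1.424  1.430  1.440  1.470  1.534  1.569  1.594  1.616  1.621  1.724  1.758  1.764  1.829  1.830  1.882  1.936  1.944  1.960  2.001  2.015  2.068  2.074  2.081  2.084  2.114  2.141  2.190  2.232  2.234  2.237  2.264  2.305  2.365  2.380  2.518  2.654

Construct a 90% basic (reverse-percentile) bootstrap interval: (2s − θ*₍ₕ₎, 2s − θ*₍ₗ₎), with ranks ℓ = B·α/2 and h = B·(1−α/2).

Percentile endpoints at ranks 2 and 38: θ*₍2₎ = 1.064, θ*₍38₎ = 2.380.
Basic interval reflects these around s:
  lower = 2 × 1.848 − 2.380 = 1.316
  upper = 2 × 1.848 − 1.064 = 2.632

(1.316, 2.632)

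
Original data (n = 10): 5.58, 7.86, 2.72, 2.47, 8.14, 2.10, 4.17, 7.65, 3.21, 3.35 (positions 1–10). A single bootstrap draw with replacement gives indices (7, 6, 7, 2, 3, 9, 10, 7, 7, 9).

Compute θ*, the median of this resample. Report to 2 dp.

θ* = 3.76

Resample values: 4.17, 2.10, 4.17, 7.86, 2.72, 3.21, 3.35, 4.17, 4.17, 3.21.
Sorted: 2.10, 2.72, 3.21, 3.21, 3.35, 4.17, 4.17, 4.17, 4.17, 7.86
Median = average of the two middle values = 3.76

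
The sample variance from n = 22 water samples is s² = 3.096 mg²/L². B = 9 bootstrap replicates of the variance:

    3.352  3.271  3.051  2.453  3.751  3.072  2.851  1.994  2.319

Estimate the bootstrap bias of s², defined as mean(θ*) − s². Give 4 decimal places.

mean(θ*) = (3.352 + 3.271 + 3.051 + 2.453 + 3.751 + 3.072 + 2.851 + 1.994 + 2.319) / 9 = 2.90156
bias = 2.90156 − 3.096

bias = −0.1944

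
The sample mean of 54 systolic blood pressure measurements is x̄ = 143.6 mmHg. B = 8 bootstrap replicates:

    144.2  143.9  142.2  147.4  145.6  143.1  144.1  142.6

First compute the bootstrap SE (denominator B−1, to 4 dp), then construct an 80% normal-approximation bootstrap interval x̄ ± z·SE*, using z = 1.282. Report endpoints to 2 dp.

Mean of replicates = 144.1375; sum of squared deviations = 20.0388; SE* = √(20.0388/7) = 1.6919
Margin = 1.282 × 1.6919 = 2.169
Interval: 143.6 ± 2.169

(141.43, 145.77)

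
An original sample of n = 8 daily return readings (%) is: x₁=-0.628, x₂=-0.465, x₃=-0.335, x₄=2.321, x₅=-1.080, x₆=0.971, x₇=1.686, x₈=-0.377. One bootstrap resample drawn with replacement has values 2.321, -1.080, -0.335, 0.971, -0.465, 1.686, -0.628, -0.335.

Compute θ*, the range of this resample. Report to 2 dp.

Range = 2.321 − -1.080 = 3.40

θ* = 3.40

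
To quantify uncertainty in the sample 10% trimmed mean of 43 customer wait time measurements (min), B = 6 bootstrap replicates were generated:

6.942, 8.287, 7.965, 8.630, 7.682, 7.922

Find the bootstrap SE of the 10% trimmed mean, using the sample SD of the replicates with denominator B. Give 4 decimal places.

SE* = 0.5248

Bootstrap SE is the standard deviation of the 6 replicate 10% trimmed means.
Mean of replicates: (6.942 + 8.287 + 7.965 + 8.630 + 7.682 + 7.922) / 6 = 47.42800 / 6 = 7.90467
Sum of squared deviations: (−0.96267)² + (+0.38233)² + (+0.06033)² + (+0.72533)² + (−0.22267)² + (+0.01733)² = 1.65254
Variance = 1.65254 / 6 = 0.27542
SE* = √0.27542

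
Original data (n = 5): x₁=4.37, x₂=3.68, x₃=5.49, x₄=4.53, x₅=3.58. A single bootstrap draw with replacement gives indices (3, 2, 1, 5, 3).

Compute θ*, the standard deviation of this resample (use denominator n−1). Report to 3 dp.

θ* = 0.935

Resample values: 5.49, 3.68, 4.37, 3.58, 5.49.
Mean = 4.5220; sum of squared deviations = 3.4935
s² = 3.4935 / 4 = 0.8734
s = √0.8734 = 0.935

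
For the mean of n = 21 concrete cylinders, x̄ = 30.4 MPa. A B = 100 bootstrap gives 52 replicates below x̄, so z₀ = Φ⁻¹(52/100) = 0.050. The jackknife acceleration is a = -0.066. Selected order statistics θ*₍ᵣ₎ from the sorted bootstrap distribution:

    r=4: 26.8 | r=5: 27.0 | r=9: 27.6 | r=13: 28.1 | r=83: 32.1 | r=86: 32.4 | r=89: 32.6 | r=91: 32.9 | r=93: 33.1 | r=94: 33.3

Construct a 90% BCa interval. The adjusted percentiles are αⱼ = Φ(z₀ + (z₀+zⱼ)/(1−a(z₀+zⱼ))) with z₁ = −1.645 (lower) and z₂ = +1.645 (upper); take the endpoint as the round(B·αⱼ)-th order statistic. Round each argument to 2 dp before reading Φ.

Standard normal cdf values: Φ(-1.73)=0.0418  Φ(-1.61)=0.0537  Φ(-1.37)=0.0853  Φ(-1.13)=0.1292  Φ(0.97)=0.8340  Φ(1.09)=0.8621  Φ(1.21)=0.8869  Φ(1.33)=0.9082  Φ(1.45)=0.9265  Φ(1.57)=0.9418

Lower: z₀ + z₁ = 0.050 + (-1.645) = -1.595; 1 − a(z₀+z₁) = 1 − (-0.066)(-1.595) = 0.8947; argument = 0.050 + (-1.595)/0.8947 = -1.7327 → -1.73.
α₁ = Φ(-1.73) = 0.0418; rank = round(100 × 0.0418) = 4; θ*₍4₎ = 26.8.
Upper: z₀ + z₂ = 1.695; 1 − a(z₀+z₂) = 1.1119; argument = 1.5745 → 1.57; α₂ = 0.9418; rank = 94; θ*₍94₎ = 33.3.

(26.8, 33.3)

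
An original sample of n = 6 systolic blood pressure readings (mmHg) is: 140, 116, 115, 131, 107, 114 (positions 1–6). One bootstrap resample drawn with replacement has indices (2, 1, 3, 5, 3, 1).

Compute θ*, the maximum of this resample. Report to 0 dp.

Resample values: 116, 140, 115, 107, 115, 140.
Maximum = 140

θ* = 140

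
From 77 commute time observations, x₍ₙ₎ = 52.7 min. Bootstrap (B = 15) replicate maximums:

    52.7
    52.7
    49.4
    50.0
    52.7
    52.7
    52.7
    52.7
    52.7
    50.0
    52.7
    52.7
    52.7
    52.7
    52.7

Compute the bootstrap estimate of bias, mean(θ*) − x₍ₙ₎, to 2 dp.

bias = −0.58

mean(θ*) = (52.7 + 52.7 + 49.4 + 50.0 + 52.7 + 52.7 + 52.7 + 52.7 + 52.7 + 50.0 + 52.7 + 52.7 + 52.7 + 52.7 + 52.7) / 15 = 52.120
bias = 52.120 − 52.7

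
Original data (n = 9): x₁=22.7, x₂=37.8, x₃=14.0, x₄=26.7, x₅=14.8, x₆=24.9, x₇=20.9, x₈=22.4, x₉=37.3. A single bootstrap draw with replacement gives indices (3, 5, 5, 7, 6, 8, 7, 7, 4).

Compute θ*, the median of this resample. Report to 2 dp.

Resample values: 14.0, 14.8, 14.8, 20.9, 24.9, 22.4, 20.9, 20.9, 26.7.
Sorted: 14.0, 14.8, 14.8, 20.9, 20.9, 20.9, 22.4, 24.9, 26.7
Median = middle value = 20.90

θ* = 20.90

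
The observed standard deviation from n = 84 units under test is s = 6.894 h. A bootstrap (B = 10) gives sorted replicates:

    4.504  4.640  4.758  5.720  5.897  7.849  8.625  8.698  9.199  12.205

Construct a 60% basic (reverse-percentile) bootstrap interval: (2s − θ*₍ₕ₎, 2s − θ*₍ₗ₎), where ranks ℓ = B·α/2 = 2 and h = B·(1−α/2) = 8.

(5.090, 9.148)

Percentile endpoints at ranks 2 and 8: θ*₍2₎ = 4.640, θ*₍8₎ = 8.698.
Basic interval reflects these around s:
  lower = 2 × 6.894 − 8.698 = 5.090
  upper = 2 × 6.894 − 4.640 = 9.148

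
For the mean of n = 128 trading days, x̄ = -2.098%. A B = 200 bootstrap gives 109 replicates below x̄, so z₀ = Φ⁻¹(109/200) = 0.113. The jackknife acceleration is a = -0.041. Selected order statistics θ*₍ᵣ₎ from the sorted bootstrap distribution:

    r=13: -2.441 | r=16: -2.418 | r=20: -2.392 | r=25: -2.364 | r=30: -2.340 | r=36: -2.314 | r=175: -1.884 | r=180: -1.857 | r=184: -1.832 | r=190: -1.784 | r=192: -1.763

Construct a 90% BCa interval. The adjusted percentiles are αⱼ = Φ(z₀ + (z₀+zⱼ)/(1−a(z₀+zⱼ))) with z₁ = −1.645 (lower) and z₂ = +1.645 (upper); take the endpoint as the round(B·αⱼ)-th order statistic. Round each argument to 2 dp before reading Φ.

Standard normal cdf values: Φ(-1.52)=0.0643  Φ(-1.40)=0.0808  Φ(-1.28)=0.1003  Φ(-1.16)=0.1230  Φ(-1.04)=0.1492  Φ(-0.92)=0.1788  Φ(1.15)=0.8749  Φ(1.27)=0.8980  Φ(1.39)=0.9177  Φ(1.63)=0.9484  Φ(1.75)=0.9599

Lower: z₀ + z₁ = 0.113 + (-1.645) = -1.532; 1 − a(z₀+z₁) = 1 − (-0.041)(-1.532) = 0.9372; argument = 0.113 + (-1.532)/0.9372 = -1.5217 → -1.52.
α₁ = Φ(-1.52) = 0.0643; rank = round(200 × 0.0643) = 13; θ*₍13₎ = -2.441.
Upper: z₀ + z₂ = 1.758; 1 − a(z₀+z₂) = 1.0721; argument = 1.7528 → 1.75; α₂ = 0.9599; rank = 192; θ*₍192₎ = -1.763.

(-2.441, -1.763)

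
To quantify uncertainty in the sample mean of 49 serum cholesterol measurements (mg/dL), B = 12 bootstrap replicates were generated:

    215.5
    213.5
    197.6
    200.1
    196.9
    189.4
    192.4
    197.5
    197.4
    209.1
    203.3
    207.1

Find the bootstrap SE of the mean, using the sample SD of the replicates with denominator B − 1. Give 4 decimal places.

Bootstrap SE is the standard deviation of the 12 replicate means.
Mean of replicates: (215.5 + 213.5 + 197.6 + 200.1 + 196.9 + 189.4 + 192.4 + 197.5 + 197.4 + 209.1 + 203.3 + 207.1) / 12 = 2419.80000 / 12 = 201.65000
Sum of squared deviations: (+13.85000)² + (+11.85000)² + (−4.05000)² + (−1.55000)² + (−4.75000)² + (−12.25000)² + (−9.25000)² + (−4.15000)² + (−4.25000)² + (+7.45000)² + (+1.65000)² + (+5.45000)² = 732.45000
Variance = 732.45000 / 11 = 66.58636
SE* = √66.58636

SE* = 8.1600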